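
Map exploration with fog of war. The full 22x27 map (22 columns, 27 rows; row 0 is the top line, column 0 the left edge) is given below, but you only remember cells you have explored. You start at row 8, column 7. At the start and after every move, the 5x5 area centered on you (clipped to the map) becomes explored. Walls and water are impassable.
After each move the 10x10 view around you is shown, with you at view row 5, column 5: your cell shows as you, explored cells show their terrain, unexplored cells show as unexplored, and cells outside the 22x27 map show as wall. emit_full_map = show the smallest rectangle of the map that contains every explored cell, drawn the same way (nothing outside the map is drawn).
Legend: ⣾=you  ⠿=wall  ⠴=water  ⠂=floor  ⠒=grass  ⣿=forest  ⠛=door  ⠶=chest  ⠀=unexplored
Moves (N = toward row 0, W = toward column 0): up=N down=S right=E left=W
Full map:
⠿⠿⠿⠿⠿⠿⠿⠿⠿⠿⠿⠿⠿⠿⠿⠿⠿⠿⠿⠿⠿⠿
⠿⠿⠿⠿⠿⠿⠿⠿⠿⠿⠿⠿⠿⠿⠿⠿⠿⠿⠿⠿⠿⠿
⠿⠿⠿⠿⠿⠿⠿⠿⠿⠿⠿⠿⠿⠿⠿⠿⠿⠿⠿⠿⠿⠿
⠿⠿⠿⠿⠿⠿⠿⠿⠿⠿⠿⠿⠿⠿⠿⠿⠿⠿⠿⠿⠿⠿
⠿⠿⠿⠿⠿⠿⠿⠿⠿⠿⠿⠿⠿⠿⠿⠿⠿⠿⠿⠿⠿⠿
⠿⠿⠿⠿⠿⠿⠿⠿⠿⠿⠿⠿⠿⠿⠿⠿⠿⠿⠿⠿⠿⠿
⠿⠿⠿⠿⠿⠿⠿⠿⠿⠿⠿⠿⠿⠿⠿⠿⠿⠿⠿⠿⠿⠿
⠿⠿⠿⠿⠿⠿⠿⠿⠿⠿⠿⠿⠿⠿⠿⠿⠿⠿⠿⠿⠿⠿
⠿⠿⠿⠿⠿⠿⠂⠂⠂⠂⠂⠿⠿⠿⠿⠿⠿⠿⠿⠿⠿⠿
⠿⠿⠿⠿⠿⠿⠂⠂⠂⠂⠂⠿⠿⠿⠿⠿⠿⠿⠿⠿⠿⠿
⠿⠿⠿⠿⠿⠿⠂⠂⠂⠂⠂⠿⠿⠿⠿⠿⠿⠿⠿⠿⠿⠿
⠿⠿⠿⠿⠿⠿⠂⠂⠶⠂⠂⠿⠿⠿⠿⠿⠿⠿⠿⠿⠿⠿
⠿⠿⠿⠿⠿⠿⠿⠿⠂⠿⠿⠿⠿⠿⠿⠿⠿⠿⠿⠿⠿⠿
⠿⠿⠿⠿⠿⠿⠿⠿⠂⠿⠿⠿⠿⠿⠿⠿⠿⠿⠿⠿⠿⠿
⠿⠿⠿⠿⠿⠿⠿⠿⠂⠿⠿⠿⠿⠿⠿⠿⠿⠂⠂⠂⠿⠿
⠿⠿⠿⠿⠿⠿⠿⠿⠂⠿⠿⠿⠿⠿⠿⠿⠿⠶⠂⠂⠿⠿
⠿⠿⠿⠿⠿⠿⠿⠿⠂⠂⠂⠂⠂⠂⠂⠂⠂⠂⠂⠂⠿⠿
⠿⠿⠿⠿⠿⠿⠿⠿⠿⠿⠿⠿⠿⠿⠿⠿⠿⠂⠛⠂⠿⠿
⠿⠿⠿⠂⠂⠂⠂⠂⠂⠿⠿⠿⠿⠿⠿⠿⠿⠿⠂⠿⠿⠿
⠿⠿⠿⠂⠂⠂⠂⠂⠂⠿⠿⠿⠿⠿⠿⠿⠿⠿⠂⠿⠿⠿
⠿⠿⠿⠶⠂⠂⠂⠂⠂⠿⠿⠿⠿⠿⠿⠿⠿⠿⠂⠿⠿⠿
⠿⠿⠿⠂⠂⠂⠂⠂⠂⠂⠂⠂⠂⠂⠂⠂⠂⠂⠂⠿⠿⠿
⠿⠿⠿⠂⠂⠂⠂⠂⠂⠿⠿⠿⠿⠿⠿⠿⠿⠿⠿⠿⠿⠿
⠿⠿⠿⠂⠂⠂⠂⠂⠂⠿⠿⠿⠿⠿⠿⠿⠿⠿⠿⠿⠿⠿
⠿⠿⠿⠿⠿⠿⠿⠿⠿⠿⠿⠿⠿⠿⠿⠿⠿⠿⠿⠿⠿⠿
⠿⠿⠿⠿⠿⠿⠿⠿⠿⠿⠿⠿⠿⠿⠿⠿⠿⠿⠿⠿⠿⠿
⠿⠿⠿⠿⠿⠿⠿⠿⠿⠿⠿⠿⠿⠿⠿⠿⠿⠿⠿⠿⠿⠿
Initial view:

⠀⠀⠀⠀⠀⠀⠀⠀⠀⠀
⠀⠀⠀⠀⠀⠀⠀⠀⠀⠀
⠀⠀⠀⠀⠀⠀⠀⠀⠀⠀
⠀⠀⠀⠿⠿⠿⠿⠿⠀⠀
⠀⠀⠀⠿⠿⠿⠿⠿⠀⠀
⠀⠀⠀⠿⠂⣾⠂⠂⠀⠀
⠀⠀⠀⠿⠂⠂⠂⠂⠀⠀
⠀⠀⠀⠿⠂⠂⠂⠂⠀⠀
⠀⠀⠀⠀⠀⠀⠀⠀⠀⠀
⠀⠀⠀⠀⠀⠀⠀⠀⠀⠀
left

⠀⠀⠀⠀⠀⠀⠀⠀⠀⠀
⠀⠀⠀⠀⠀⠀⠀⠀⠀⠀
⠀⠀⠀⠀⠀⠀⠀⠀⠀⠀
⠀⠀⠀⠿⠿⠿⠿⠿⠿⠀
⠀⠀⠀⠿⠿⠿⠿⠿⠿⠀
⠀⠀⠀⠿⠿⣾⠂⠂⠂⠀
⠀⠀⠀⠿⠿⠂⠂⠂⠂⠀
⠀⠀⠀⠿⠿⠂⠂⠂⠂⠀
⠀⠀⠀⠀⠀⠀⠀⠀⠀⠀
⠀⠀⠀⠀⠀⠀⠀⠀⠀⠀

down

⠀⠀⠀⠀⠀⠀⠀⠀⠀⠀
⠀⠀⠀⠀⠀⠀⠀⠀⠀⠀
⠀⠀⠀⠿⠿⠿⠿⠿⠿⠀
⠀⠀⠀⠿⠿⠿⠿⠿⠿⠀
⠀⠀⠀⠿⠿⠂⠂⠂⠂⠀
⠀⠀⠀⠿⠿⣾⠂⠂⠂⠀
⠀⠀⠀⠿⠿⠂⠂⠂⠂⠀
⠀⠀⠀⠿⠿⠂⠂⠶⠀⠀
⠀⠀⠀⠀⠀⠀⠀⠀⠀⠀
⠀⠀⠀⠀⠀⠀⠀⠀⠀⠀

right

⠀⠀⠀⠀⠀⠀⠀⠀⠀⠀
⠀⠀⠀⠀⠀⠀⠀⠀⠀⠀
⠀⠀⠿⠿⠿⠿⠿⠿⠀⠀
⠀⠀⠿⠿⠿⠿⠿⠿⠀⠀
⠀⠀⠿⠿⠂⠂⠂⠂⠀⠀
⠀⠀⠿⠿⠂⣾⠂⠂⠀⠀
⠀⠀⠿⠿⠂⠂⠂⠂⠀⠀
⠀⠀⠿⠿⠂⠂⠶⠂⠀⠀
⠀⠀⠀⠀⠀⠀⠀⠀⠀⠀
⠀⠀⠀⠀⠀⠀⠀⠀⠀⠀

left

⠀⠀⠀⠀⠀⠀⠀⠀⠀⠀
⠀⠀⠀⠀⠀⠀⠀⠀⠀⠀
⠀⠀⠀⠿⠿⠿⠿⠿⠿⠀
⠀⠀⠀⠿⠿⠿⠿⠿⠿⠀
⠀⠀⠀⠿⠿⠂⠂⠂⠂⠀
⠀⠀⠀⠿⠿⣾⠂⠂⠂⠀
⠀⠀⠀⠿⠿⠂⠂⠂⠂⠀
⠀⠀⠀⠿⠿⠂⠂⠶⠂⠀
⠀⠀⠀⠀⠀⠀⠀⠀⠀⠀
⠀⠀⠀⠀⠀⠀⠀⠀⠀⠀

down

⠀⠀⠀⠀⠀⠀⠀⠀⠀⠀
⠀⠀⠀⠿⠿⠿⠿⠿⠿⠀
⠀⠀⠀⠿⠿⠿⠿⠿⠿⠀
⠀⠀⠀⠿⠿⠂⠂⠂⠂⠀
⠀⠀⠀⠿⠿⠂⠂⠂⠂⠀
⠀⠀⠀⠿⠿⣾⠂⠂⠂⠀
⠀⠀⠀⠿⠿⠂⠂⠶⠂⠀
⠀⠀⠀⠿⠿⠿⠿⠂⠀⠀
⠀⠀⠀⠀⠀⠀⠀⠀⠀⠀
⠀⠀⠀⠀⠀⠀⠀⠀⠀⠀

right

⠀⠀⠀⠀⠀⠀⠀⠀⠀⠀
⠀⠀⠿⠿⠿⠿⠿⠿⠀⠀
⠀⠀⠿⠿⠿⠿⠿⠿⠀⠀
⠀⠀⠿⠿⠂⠂⠂⠂⠀⠀
⠀⠀⠿⠿⠂⠂⠂⠂⠀⠀
⠀⠀⠿⠿⠂⣾⠂⠂⠀⠀
⠀⠀⠿⠿⠂⠂⠶⠂⠀⠀
⠀⠀⠿⠿⠿⠿⠂⠿⠀⠀
⠀⠀⠀⠀⠀⠀⠀⠀⠀⠀
⠀⠀⠀⠀⠀⠀⠀⠀⠀⠀

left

⠀⠀⠀⠀⠀⠀⠀⠀⠀⠀
⠀⠀⠀⠿⠿⠿⠿⠿⠿⠀
⠀⠀⠀⠿⠿⠿⠿⠿⠿⠀
⠀⠀⠀⠿⠿⠂⠂⠂⠂⠀
⠀⠀⠀⠿⠿⠂⠂⠂⠂⠀
⠀⠀⠀⠿⠿⣾⠂⠂⠂⠀
⠀⠀⠀⠿⠿⠂⠂⠶⠂⠀
⠀⠀⠀⠿⠿⠿⠿⠂⠿⠀
⠀⠀⠀⠀⠀⠀⠀⠀⠀⠀
⠀⠀⠀⠀⠀⠀⠀⠀⠀⠀

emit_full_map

⠿⠿⠿⠿⠿⠿
⠿⠿⠿⠿⠿⠿
⠿⠿⠂⠂⠂⠂
⠿⠿⠂⠂⠂⠂
⠿⠿⣾⠂⠂⠂
⠿⠿⠂⠂⠶⠂
⠿⠿⠿⠿⠂⠿

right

⠀⠀⠀⠀⠀⠀⠀⠀⠀⠀
⠀⠀⠿⠿⠿⠿⠿⠿⠀⠀
⠀⠀⠿⠿⠿⠿⠿⠿⠀⠀
⠀⠀⠿⠿⠂⠂⠂⠂⠀⠀
⠀⠀⠿⠿⠂⠂⠂⠂⠀⠀
⠀⠀⠿⠿⠂⣾⠂⠂⠀⠀
⠀⠀⠿⠿⠂⠂⠶⠂⠀⠀
⠀⠀⠿⠿⠿⠿⠂⠿⠀⠀
⠀⠀⠀⠀⠀⠀⠀⠀⠀⠀
⠀⠀⠀⠀⠀⠀⠀⠀⠀⠀

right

⠀⠀⠀⠀⠀⠀⠀⠀⠀⠀
⠀⠿⠿⠿⠿⠿⠿⠀⠀⠀
⠀⠿⠿⠿⠿⠿⠿⠀⠀⠀
⠀⠿⠿⠂⠂⠂⠂⠂⠀⠀
⠀⠿⠿⠂⠂⠂⠂⠂⠀⠀
⠀⠿⠿⠂⠂⣾⠂⠂⠀⠀
⠀⠿⠿⠂⠂⠶⠂⠂⠀⠀
⠀⠿⠿⠿⠿⠂⠿⠿⠀⠀
⠀⠀⠀⠀⠀⠀⠀⠀⠀⠀
⠀⠀⠀⠀⠀⠀⠀⠀⠀⠀

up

⠀⠀⠀⠀⠀⠀⠀⠀⠀⠀
⠀⠀⠀⠀⠀⠀⠀⠀⠀⠀
⠀⠿⠿⠿⠿⠿⠿⠀⠀⠀
⠀⠿⠿⠿⠿⠿⠿⠿⠀⠀
⠀⠿⠿⠂⠂⠂⠂⠂⠀⠀
⠀⠿⠿⠂⠂⣾⠂⠂⠀⠀
⠀⠿⠿⠂⠂⠂⠂⠂⠀⠀
⠀⠿⠿⠂⠂⠶⠂⠂⠀⠀
⠀⠿⠿⠿⠿⠂⠿⠿⠀⠀
⠀⠀⠀⠀⠀⠀⠀⠀⠀⠀

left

⠀⠀⠀⠀⠀⠀⠀⠀⠀⠀
⠀⠀⠀⠀⠀⠀⠀⠀⠀⠀
⠀⠀⠿⠿⠿⠿⠿⠿⠀⠀
⠀⠀⠿⠿⠿⠿⠿⠿⠿⠀
⠀⠀⠿⠿⠂⠂⠂⠂⠂⠀
⠀⠀⠿⠿⠂⣾⠂⠂⠂⠀
⠀⠀⠿⠿⠂⠂⠂⠂⠂⠀
⠀⠀⠿⠿⠂⠂⠶⠂⠂⠀
⠀⠀⠿⠿⠿⠿⠂⠿⠿⠀
⠀⠀⠀⠀⠀⠀⠀⠀⠀⠀

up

⠀⠀⠀⠀⠀⠀⠀⠀⠀⠀
⠀⠀⠀⠀⠀⠀⠀⠀⠀⠀
⠀⠀⠀⠀⠀⠀⠀⠀⠀⠀
⠀⠀⠿⠿⠿⠿⠿⠿⠀⠀
⠀⠀⠿⠿⠿⠿⠿⠿⠿⠀
⠀⠀⠿⠿⠂⣾⠂⠂⠂⠀
⠀⠀⠿⠿⠂⠂⠂⠂⠂⠀
⠀⠀⠿⠿⠂⠂⠂⠂⠂⠀
⠀⠀⠿⠿⠂⠂⠶⠂⠂⠀
⠀⠀⠿⠿⠿⠿⠂⠿⠿⠀

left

⠀⠀⠀⠀⠀⠀⠀⠀⠀⠀
⠀⠀⠀⠀⠀⠀⠀⠀⠀⠀
⠀⠀⠀⠀⠀⠀⠀⠀⠀⠀
⠀⠀⠀⠿⠿⠿⠿⠿⠿⠀
⠀⠀⠀⠿⠿⠿⠿⠿⠿⠿
⠀⠀⠀⠿⠿⣾⠂⠂⠂⠂
⠀⠀⠀⠿⠿⠂⠂⠂⠂⠂
⠀⠀⠀⠿⠿⠂⠂⠂⠂⠂
⠀⠀⠀⠿⠿⠂⠂⠶⠂⠂
⠀⠀⠀⠿⠿⠿⠿⠂⠿⠿

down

⠀⠀⠀⠀⠀⠀⠀⠀⠀⠀
⠀⠀⠀⠀⠀⠀⠀⠀⠀⠀
⠀⠀⠀⠿⠿⠿⠿⠿⠿⠀
⠀⠀⠀⠿⠿⠿⠿⠿⠿⠿
⠀⠀⠀⠿⠿⠂⠂⠂⠂⠂
⠀⠀⠀⠿⠿⣾⠂⠂⠂⠂
⠀⠀⠀⠿⠿⠂⠂⠂⠂⠂
⠀⠀⠀⠿⠿⠂⠂⠶⠂⠂
⠀⠀⠀⠿⠿⠿⠿⠂⠿⠿
⠀⠀⠀⠀⠀⠀⠀⠀⠀⠀

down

⠀⠀⠀⠀⠀⠀⠀⠀⠀⠀
⠀⠀⠀⠿⠿⠿⠿⠿⠿⠀
⠀⠀⠀⠿⠿⠿⠿⠿⠿⠿
⠀⠀⠀⠿⠿⠂⠂⠂⠂⠂
⠀⠀⠀⠿⠿⠂⠂⠂⠂⠂
⠀⠀⠀⠿⠿⣾⠂⠂⠂⠂
⠀⠀⠀⠿⠿⠂⠂⠶⠂⠂
⠀⠀⠀⠿⠿⠿⠿⠂⠿⠿
⠀⠀⠀⠀⠀⠀⠀⠀⠀⠀
⠀⠀⠀⠀⠀⠀⠀⠀⠀⠀

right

⠀⠀⠀⠀⠀⠀⠀⠀⠀⠀
⠀⠀⠿⠿⠿⠿⠿⠿⠀⠀
⠀⠀⠿⠿⠿⠿⠿⠿⠿⠀
⠀⠀⠿⠿⠂⠂⠂⠂⠂⠀
⠀⠀⠿⠿⠂⠂⠂⠂⠂⠀
⠀⠀⠿⠿⠂⣾⠂⠂⠂⠀
⠀⠀⠿⠿⠂⠂⠶⠂⠂⠀
⠀⠀⠿⠿⠿⠿⠂⠿⠿⠀
⠀⠀⠀⠀⠀⠀⠀⠀⠀⠀
⠀⠀⠀⠀⠀⠀⠀⠀⠀⠀

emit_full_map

⠿⠿⠿⠿⠿⠿⠀
⠿⠿⠿⠿⠿⠿⠿
⠿⠿⠂⠂⠂⠂⠂
⠿⠿⠂⠂⠂⠂⠂
⠿⠿⠂⣾⠂⠂⠂
⠿⠿⠂⠂⠶⠂⠂
⠿⠿⠿⠿⠂⠿⠿

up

⠀⠀⠀⠀⠀⠀⠀⠀⠀⠀
⠀⠀⠀⠀⠀⠀⠀⠀⠀⠀
⠀⠀⠿⠿⠿⠿⠿⠿⠀⠀
⠀⠀⠿⠿⠿⠿⠿⠿⠿⠀
⠀⠀⠿⠿⠂⠂⠂⠂⠂⠀
⠀⠀⠿⠿⠂⣾⠂⠂⠂⠀
⠀⠀⠿⠿⠂⠂⠂⠂⠂⠀
⠀⠀⠿⠿⠂⠂⠶⠂⠂⠀
⠀⠀⠿⠿⠿⠿⠂⠿⠿⠀
⠀⠀⠀⠀⠀⠀⠀⠀⠀⠀

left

⠀⠀⠀⠀⠀⠀⠀⠀⠀⠀
⠀⠀⠀⠀⠀⠀⠀⠀⠀⠀
⠀⠀⠀⠿⠿⠿⠿⠿⠿⠀
⠀⠀⠀⠿⠿⠿⠿⠿⠿⠿
⠀⠀⠀⠿⠿⠂⠂⠂⠂⠂
⠀⠀⠀⠿⠿⣾⠂⠂⠂⠂
⠀⠀⠀⠿⠿⠂⠂⠂⠂⠂
⠀⠀⠀⠿⠿⠂⠂⠶⠂⠂
⠀⠀⠀⠿⠿⠿⠿⠂⠿⠿
⠀⠀⠀⠀⠀⠀⠀⠀⠀⠀

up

⠀⠀⠀⠀⠀⠀⠀⠀⠀⠀
⠀⠀⠀⠀⠀⠀⠀⠀⠀⠀
⠀⠀⠀⠀⠀⠀⠀⠀⠀⠀
⠀⠀⠀⠿⠿⠿⠿⠿⠿⠀
⠀⠀⠀⠿⠿⠿⠿⠿⠿⠿
⠀⠀⠀⠿⠿⣾⠂⠂⠂⠂
⠀⠀⠀⠿⠿⠂⠂⠂⠂⠂
⠀⠀⠀⠿⠿⠂⠂⠂⠂⠂
⠀⠀⠀⠿⠿⠂⠂⠶⠂⠂
⠀⠀⠀⠿⠿⠿⠿⠂⠿⠿


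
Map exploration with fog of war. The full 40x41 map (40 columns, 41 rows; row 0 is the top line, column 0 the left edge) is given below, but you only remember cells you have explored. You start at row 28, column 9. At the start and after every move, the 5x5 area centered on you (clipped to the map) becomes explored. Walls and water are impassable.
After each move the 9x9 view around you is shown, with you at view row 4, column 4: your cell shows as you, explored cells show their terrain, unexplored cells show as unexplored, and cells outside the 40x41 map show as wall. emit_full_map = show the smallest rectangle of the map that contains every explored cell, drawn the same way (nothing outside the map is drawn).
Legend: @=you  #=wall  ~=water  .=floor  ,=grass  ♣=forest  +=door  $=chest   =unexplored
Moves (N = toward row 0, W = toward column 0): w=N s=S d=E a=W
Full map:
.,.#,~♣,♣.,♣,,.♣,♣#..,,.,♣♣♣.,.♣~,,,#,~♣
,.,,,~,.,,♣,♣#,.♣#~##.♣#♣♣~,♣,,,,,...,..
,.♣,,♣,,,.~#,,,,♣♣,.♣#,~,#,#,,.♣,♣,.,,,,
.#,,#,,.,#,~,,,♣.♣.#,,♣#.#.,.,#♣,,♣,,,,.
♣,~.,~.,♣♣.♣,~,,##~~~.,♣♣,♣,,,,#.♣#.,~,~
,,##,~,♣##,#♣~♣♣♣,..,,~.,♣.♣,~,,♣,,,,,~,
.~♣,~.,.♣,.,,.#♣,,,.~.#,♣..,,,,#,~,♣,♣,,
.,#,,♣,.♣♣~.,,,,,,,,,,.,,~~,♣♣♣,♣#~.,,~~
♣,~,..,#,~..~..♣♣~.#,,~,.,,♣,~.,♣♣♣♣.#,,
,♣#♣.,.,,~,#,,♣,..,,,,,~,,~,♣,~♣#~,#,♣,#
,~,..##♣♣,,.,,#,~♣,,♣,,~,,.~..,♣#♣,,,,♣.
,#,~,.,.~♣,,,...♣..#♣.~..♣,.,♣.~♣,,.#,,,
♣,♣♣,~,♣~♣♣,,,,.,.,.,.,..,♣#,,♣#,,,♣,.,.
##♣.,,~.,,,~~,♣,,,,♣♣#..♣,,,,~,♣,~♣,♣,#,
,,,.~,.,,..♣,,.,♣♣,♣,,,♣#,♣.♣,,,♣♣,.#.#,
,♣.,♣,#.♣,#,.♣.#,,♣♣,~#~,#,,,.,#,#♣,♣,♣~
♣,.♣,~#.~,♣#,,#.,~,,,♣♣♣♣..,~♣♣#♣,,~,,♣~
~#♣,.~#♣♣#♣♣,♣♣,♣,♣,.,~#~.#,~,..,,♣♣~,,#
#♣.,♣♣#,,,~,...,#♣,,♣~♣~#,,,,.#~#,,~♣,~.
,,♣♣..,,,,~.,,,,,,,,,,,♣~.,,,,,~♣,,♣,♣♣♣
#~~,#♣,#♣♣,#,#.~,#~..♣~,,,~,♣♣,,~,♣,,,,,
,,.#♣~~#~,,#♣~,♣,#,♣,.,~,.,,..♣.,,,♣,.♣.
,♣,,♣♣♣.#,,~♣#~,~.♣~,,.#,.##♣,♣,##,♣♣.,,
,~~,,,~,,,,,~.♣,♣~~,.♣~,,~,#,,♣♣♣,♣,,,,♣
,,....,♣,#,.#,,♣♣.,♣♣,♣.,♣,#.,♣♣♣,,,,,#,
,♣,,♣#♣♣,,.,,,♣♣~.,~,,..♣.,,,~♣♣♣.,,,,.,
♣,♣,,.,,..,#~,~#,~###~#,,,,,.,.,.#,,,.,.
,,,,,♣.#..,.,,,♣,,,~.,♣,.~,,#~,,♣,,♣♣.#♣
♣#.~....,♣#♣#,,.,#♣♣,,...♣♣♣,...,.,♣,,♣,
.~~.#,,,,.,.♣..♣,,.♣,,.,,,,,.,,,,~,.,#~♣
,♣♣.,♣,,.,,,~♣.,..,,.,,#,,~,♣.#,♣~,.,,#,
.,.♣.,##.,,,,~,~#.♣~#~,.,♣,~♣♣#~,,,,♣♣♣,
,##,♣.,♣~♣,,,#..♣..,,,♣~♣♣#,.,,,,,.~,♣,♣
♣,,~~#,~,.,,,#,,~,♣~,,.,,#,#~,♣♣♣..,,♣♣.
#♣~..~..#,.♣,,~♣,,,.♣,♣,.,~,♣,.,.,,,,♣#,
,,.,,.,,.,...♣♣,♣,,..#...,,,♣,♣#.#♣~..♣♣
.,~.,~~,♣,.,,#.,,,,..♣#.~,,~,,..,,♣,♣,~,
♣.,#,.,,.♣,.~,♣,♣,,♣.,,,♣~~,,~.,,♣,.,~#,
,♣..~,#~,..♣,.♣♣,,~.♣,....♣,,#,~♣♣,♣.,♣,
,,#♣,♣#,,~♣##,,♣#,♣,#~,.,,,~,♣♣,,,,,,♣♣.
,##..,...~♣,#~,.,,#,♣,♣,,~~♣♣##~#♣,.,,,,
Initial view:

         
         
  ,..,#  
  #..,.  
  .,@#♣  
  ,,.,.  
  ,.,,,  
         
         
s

         
  ,..,#  
  #..,.  
  .,♣#♣  
  ,,@,.  
  ,.,,,  
  #.,,,  
         
         

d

         
 ,..,#   
 #..,.,  
 .,♣#♣#  
 ,,.@.♣  
 ,.,,,~  
 #.,,,,  
         
         

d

         
,..,#    
#..,.,,  
.,♣#♣#,  
,,.,@♣.  
,.,,,~♣  
#.,,,,~  
         
         

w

         
         
,..,#~,  
#..,.,,  
.,♣#@#,  
,,.,.♣.  
,.,,,~♣  
#.,,,,~  
         

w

         
         
  ,.,,,  
,..,#~,  
#..,@,,  
.,♣#♣#,  
,,.,.♣.  
,.,,,~♣  
#.,,,,~  

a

         
         
  ,,.,,, 
 ,..,#~, 
 #..@.,, 
 .,♣#♣#, 
 ,,.,.♣. 
 ,.,,,~♣ 
 #.,,,,~ 

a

         
         
  ♣,,.,,,
  ,..,#~,
  #.@,.,,
  .,♣#♣#,
  ,,.,.♣.
  ,.,,,~♣
  #.,,,,~

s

         
  ♣,,.,,,
  ,..,#~,
  #..,.,,
  .,@#♣#,
  ,,.,.♣.
  ,.,,,~♣
  #.,,,,~
         

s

  ♣,,.,,,
  ,..,#~,
  #..,.,,
  .,♣#♣#,
  ,,@,.♣.
  ,.,,,~♣
  #.,,,,~
         
         

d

 ♣,,.,,, 
 ,..,#~, 
 #..,.,, 
 .,♣#♣#, 
 ,,.@.♣. 
 ,.,,,~♣ 
 #.,,,,~ 
         
         

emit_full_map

♣,,.,,,
,..,#~,
#..,.,,
.,♣#♣#,
,,.@.♣.
,.,,,~♣
#.,,,,~

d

♣,,.,,,  
,..,#~,  
#..,.,,  
.,♣#♣#,  
,,.,@♣.  
,.,,,~♣  
#.,,,,~  
         
         

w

         
♣,,.,,,  
,..,#~,  
#..,.,,  
.,♣#@#,  
,,.,.♣.  
,.,,,~♣  
#.,,,,~  
         

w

         
         
♣,,.,,,  
,..,#~,  
#..,@,,  
.,♣#♣#,  
,,.,.♣.  
,.,,,~♣  
#.,,,,~  

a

         
         
 ♣,,.,,, 
 ,..,#~, 
 #..@.,, 
 .,♣#♣#, 
 ,,.,.♣. 
 ,.,,,~♣ 
 #.,,,,~ 

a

         
         
  ♣,,.,,,
  ,..,#~,
  #.@,.,,
  .,♣#♣#,
  ,,.,.♣.
  ,.,,,~♣
  #.,,,,~

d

         
         
 ♣,,.,,, 
 ,..,#~, 
 #..@.,, 
 .,♣#♣#, 
 ,,.,.♣. 
 ,.,,,~♣ 
 #.,,,,~ 

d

         
         
♣,,.,,,  
,..,#~,  
#..,@,,  
.,♣#♣#,  
,,.,.♣.  
,.,,,~♣  
#.,,,,~  

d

         
         
,,.,,,♣  
..,#~,~  
..,.@,,  
,♣#♣#,,  
,.,.♣..  
.,,,~♣   
.,,,,~   

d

         
         
,.,,,♣♣  
.,#~,~#  
.,.,@,♣  
♣#♣#,,.  
.,.♣..♣  
,,,~♣    
,,,,~    

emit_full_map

♣,,.,,,♣♣
,..,#~,~#
#..,.,@,♣
.,♣#♣#,,.
,,.,.♣..♣
,.,,,~♣  
#.,,,,~  

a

         
         
,,.,,,♣♣ 
..,#~,~# 
..,.@,,♣ 
,♣#♣#,,. 
,.,.♣..♣ 
.,,,~♣   
.,,,,~   

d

         
         
,.,,,♣♣  
.,#~,~#  
.,.,@,♣  
♣#♣#,,.  
.,.♣..♣  
,,,~♣    
,,,,~    

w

         
         
  .#,,♣  
,.,,,♣♣  
.,#~@~#  
.,.,,,♣  
♣#♣#,,.  
.,.♣..♣  
,,,~♣    

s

         
  .#,,♣  
,.,,,♣♣  
.,#~,~#  
.,.,@,♣  
♣#♣#,,.  
.,.♣..♣  
,,,~♣    
,,,,~    

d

         
 .#,,♣   
.,,,♣♣~  
,#~,~#,  
,.,,@♣,  
#♣#,,.,  
,.♣..♣,  
,,~♣     
,,,~     

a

         
  .#,,♣  
,.,,,♣♣~ 
.,#~,~#, 
.,.,@,♣, 
♣#♣#,,., 
.,.♣..♣, 
,,,~♣    
,,,,~    

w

         
         
  .#,,♣  
,.,,,♣♣~ 
.,#~@~#, 
.,.,,,♣, 
♣#♣#,,., 
.,.♣..♣, 
,,,~♣    

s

         
  .#,,♣  
,.,,,♣♣~ 
.,#~,~#, 
.,.,@,♣, 
♣#♣#,,., 
.,.♣..♣, 
,,,~♣    
,,,,~    

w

         
         
  .#,,♣  
,.,,,♣♣~ 
.,#~@~#, 
.,.,,,♣, 
♣#♣#,,., 
.,.♣..♣, 
,,,~♣    

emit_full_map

    .#,,♣ 
♣,,.,,,♣♣~
,..,#~@~#,
#..,.,,,♣,
.,♣#♣#,,.,
,,.,.♣..♣,
,.,,,~♣   
#.,,,,~   


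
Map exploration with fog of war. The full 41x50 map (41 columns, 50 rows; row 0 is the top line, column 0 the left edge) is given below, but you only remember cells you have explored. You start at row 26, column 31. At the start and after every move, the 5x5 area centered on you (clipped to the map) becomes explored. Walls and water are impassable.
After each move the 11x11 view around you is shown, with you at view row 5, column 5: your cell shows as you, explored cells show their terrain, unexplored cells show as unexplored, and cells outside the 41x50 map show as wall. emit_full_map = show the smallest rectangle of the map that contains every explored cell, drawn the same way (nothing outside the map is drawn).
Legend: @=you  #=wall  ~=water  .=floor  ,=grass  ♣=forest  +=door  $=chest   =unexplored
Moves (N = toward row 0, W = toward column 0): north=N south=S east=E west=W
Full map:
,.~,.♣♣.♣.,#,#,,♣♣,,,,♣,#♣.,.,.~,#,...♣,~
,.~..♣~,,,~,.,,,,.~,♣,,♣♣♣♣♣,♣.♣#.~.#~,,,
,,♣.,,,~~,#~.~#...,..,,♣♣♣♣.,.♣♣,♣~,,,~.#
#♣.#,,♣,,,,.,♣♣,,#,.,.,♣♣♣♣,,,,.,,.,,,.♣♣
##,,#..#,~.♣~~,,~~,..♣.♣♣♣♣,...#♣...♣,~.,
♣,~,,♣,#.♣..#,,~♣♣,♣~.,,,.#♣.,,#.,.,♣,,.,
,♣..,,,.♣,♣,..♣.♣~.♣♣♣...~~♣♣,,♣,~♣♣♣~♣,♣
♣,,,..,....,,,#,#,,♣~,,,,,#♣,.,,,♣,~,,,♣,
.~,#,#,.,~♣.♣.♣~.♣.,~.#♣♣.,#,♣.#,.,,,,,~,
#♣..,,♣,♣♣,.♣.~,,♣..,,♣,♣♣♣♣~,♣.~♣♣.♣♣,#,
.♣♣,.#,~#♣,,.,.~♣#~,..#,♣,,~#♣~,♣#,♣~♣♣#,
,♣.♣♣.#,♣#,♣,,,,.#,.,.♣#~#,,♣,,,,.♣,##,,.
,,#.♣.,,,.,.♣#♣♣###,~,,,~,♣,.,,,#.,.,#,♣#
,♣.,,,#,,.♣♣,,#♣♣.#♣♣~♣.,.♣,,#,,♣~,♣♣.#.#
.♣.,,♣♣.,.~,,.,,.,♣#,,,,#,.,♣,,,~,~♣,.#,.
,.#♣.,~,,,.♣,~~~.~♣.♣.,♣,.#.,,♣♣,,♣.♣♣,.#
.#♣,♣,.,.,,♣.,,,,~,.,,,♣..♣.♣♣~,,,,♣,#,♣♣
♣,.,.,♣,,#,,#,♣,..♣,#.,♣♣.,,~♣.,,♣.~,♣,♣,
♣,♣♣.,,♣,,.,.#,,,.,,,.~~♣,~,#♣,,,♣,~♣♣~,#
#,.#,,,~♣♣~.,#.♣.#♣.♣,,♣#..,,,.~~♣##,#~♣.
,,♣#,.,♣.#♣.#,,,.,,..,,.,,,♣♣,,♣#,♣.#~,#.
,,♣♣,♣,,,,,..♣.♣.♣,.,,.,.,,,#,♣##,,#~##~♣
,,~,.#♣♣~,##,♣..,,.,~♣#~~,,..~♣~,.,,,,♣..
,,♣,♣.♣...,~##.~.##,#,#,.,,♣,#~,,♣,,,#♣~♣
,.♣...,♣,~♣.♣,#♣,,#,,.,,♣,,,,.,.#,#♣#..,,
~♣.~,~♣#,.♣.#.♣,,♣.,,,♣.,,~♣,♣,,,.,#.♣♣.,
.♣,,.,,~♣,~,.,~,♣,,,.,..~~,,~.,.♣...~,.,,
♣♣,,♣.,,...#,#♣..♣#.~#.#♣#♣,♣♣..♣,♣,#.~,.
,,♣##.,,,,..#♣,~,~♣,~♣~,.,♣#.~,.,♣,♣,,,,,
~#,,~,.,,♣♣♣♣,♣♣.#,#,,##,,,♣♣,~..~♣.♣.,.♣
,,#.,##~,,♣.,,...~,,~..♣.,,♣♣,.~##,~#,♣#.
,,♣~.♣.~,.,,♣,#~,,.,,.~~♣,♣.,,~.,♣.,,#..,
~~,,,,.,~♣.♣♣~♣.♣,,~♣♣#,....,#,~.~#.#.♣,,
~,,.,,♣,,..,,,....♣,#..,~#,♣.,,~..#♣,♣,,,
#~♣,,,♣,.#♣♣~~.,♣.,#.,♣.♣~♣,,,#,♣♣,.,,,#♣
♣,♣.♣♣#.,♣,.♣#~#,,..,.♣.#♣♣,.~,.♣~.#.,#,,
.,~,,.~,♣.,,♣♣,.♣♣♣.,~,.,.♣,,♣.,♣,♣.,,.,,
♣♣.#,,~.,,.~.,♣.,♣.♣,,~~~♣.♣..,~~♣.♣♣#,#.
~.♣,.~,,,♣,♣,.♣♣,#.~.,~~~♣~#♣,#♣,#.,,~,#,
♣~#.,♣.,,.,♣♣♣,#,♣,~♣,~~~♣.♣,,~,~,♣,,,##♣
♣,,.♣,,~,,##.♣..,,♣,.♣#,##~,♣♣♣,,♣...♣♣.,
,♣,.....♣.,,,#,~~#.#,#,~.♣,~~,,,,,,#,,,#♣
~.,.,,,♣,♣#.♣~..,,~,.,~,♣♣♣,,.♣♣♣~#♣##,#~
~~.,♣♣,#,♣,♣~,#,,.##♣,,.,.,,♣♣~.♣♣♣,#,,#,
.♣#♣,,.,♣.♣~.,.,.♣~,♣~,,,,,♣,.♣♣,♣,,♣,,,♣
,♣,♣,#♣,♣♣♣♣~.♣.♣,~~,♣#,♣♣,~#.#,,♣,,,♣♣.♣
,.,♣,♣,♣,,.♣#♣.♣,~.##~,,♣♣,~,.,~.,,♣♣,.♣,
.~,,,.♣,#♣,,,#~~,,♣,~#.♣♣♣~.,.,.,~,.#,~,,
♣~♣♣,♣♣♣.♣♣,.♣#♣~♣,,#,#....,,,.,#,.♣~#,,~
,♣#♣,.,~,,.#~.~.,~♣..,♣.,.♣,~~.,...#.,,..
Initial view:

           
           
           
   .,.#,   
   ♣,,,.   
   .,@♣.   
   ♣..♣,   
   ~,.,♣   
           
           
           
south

           
           
   .,.#,   
   ♣,,,.   
   .,.♣.   
   ♣.@♣,   
   ~,.,♣   
   ,~..~   
           
           
           

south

           
   .,.#,   
   ♣,,,.   
   .,.♣.   
   ♣..♣,   
   ~,@,♣   
   ,~..~   
   ,.~##   
           
           
           

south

   .,.#,   
   ♣,,,.   
   .,.♣.   
   ♣..♣,   
   ~,.,♣   
   ,~@.~   
   ,.~##   
   ,~.,♣   
           
           
           

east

  .,.#,    
  ♣,,,.    
  .,.♣.    
  ♣..♣,♣   
  ~,.,♣,   
  ,~.@~♣   
  ,.~##,   
  ,~.,♣.   
           
           
           

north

           
  .,.#,    
  ♣,,,.    
  .,.♣..   
  ♣..♣,♣   
  ~,.@♣,   
  ,~..~♣   
  ,.~##,   
  ,~.,♣.   
           
           

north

           
           
  .,.#,    
  ♣,,,.,   
  .,.♣..   
  ♣..@,♣   
  ~,.,♣,   
  ,~..~♣   
  ,.~##,   
  ,~.,♣.   
           

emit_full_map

.,.#, 
♣,,,.,
.,.♣..
♣..@,♣
~,.,♣,
,~..~♣
,.~##,
,~.,♣.

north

           
           
           
  .,.#,#   
  ♣,,,.,   
  .,.@..   
  ♣..♣,♣   
  ~,.,♣,   
  ,~..~♣   
  ,.~##,   
  ,~.,♣.   

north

           
           
           
   ~,,♣,   
  .,.#,#   
  ♣,,@.,   
  .,.♣..   
  ♣..♣,♣   
  ~,.,♣,   
  ,~..~♣   
  ,.~##,   

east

           
           
           
  ~,,♣,,   
 .,.#,#♣   
 ♣,,,@,#   
 .,.♣...   
 ♣..♣,♣,   
 ~,.,♣,    
 ,~..~♣    
 ,.~##,    

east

           
           
           
 ~,,♣,,,   
.,.#,#♣#   
♣,,,.@#.   
.,.♣...~   
♣..♣,♣,#   
~,.,♣,     
,~..~♣     
,.~##,     

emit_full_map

 ~,,♣,,,
.,.#,#♣#
♣,,,.@#.
.,.♣...~
♣..♣,♣,#
~,.,♣,  
,~..~♣  
,.~##,  
,~.,♣.  

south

           
           
 ~,,♣,,,   
.,.#,#♣#   
♣,,,.,#.   
.,.♣.@.~   
♣..♣,♣,#   
~,.,♣,♣,   
,~..~♣     
,.~##,     
,~.,♣.     

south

           
 ~,,♣,,,   
.,.#,#♣#   
♣,,,.,#.   
.,.♣...~   
♣..♣,@,#   
~,.,♣,♣,   
,~..~♣.♣   
,.~##,     
,~.,♣.     
           

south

 ~,,♣,,,   
.,.#,#♣#   
♣,,,.,#.   
.,.♣...~   
♣..♣,♣,#   
~,.,♣@♣,   
,~..~♣.♣   
,.~##,~#   
,~.,♣.     
           
           

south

.,.#,#♣#   
♣,,,.,#.   
.,.♣...~   
♣..♣,♣,#   
~,.,♣,♣,   
,~..~@.♣   
,.~##,~#   
,~.,♣.,,   
           
           
           

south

♣,,,.,#.   
.,.♣...~   
♣..♣,♣,#   
~,.,♣,♣,   
,~..~♣.♣   
,.~##@~#   
,~.,♣.,,   
   .~#.#   
           
           
           

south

.,.♣...~   
♣..♣,♣,#   
~,.,♣,♣,   
,~..~♣.♣   
,.~##,~#   
,~.,♣@,,   
   .~#.#   
   ..#♣,   
           
           
           

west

 .,.♣...~  
 ♣..♣,♣,#  
 ~,.,♣,♣,  
 ,~..~♣.♣  
 ,.~##,~#  
 ,~.,@.,,  
   ~.~#.#  
   ~..#♣,  
           
           
           

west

  .,.♣...~ 
  ♣..♣,♣,# 
  ~,.,♣,♣, 
  ,~..~♣.♣ 
  ,.~##,~# 
  ,~.@♣.,, 
   ,~.~#.# 
   ,~..#♣, 
           
           
           

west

   .,.♣...~
   ♣..♣,♣,#
   ~,.,♣,♣,
   ,~..~♣.♣
   ,.~##,~#
   ,~@,♣.,,
   #,~.~#.#
   ,,~..#♣,
           
           
           

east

  .,.♣...~ 
  ♣..♣,♣,# 
  ~,.,♣,♣, 
  ,~..~♣.♣ 
  ,.~##,~# 
  ,~.@♣.,, 
  #,~.~#.# 
  ,,~..#♣, 
           
           
           

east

 .,.♣...~  
 ♣..♣,♣,#  
 ~,.,♣,♣,  
 ,~..~♣.♣  
 ,.~##,~#  
 ,~.,@.,,  
 #,~.~#.#  
 ,,~..#♣,  
           
           
           

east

.,.♣...~   
♣..♣,♣,#   
~,.,♣,♣,   
,~..~♣.♣   
,.~##,~#   
,~.,♣@,,   
#,~.~#.#   
,,~..#♣,   
           
           
           

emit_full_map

 ~,,♣,,,
.,.#,#♣#
♣,,,.,#.
.,.♣...~
♣..♣,♣,#
~,.,♣,♣,
,~..~♣.♣
,.~##,~#
,~.,♣@,,
#,~.~#.#
,,~..#♣,


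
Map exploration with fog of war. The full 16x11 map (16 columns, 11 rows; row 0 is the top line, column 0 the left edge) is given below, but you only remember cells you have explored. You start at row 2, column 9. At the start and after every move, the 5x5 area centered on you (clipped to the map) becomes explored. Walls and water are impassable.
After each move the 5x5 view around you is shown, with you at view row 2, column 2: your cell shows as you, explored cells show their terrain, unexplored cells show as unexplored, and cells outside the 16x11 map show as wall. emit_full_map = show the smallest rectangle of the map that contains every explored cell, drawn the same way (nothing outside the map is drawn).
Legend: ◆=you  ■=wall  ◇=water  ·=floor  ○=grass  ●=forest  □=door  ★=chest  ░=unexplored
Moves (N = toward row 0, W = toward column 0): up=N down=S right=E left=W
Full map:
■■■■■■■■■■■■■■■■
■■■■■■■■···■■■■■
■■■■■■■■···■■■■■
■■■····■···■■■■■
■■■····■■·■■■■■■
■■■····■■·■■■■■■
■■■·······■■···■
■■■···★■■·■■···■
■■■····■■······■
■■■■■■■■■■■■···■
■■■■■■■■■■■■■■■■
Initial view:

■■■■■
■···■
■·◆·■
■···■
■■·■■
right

■■■■■
···■■
··◆■■
···■■
■·■■■

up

■■■■■
■■■■■
··◆■■
···■■
···■■

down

■■■■■
···■■
··◆■■
···■■
■·■■■

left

■■■■■
■···■
■·◆·■
■···■
■■·■■

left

■■■■■
■■···
■■◆··
·■···
·■■·■

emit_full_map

■■■■■■■
■■···■■
■■◆··■■
·■···■■
·■■·■■■

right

■■■■■
■···■
■·◆·■
■···■
■■·■■

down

■···■
■···■
■·◆·■
■■·■■
■■·■■

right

···■■
···■■
··◆■■
■·■■■
■·■■■

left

■···■
■···■
■·◆·■
■■·■■
■■·■■

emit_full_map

■■■■■■■
■■···■■
■■···■■
·■·◆·■■
·■■·■■■
░■■·■■■


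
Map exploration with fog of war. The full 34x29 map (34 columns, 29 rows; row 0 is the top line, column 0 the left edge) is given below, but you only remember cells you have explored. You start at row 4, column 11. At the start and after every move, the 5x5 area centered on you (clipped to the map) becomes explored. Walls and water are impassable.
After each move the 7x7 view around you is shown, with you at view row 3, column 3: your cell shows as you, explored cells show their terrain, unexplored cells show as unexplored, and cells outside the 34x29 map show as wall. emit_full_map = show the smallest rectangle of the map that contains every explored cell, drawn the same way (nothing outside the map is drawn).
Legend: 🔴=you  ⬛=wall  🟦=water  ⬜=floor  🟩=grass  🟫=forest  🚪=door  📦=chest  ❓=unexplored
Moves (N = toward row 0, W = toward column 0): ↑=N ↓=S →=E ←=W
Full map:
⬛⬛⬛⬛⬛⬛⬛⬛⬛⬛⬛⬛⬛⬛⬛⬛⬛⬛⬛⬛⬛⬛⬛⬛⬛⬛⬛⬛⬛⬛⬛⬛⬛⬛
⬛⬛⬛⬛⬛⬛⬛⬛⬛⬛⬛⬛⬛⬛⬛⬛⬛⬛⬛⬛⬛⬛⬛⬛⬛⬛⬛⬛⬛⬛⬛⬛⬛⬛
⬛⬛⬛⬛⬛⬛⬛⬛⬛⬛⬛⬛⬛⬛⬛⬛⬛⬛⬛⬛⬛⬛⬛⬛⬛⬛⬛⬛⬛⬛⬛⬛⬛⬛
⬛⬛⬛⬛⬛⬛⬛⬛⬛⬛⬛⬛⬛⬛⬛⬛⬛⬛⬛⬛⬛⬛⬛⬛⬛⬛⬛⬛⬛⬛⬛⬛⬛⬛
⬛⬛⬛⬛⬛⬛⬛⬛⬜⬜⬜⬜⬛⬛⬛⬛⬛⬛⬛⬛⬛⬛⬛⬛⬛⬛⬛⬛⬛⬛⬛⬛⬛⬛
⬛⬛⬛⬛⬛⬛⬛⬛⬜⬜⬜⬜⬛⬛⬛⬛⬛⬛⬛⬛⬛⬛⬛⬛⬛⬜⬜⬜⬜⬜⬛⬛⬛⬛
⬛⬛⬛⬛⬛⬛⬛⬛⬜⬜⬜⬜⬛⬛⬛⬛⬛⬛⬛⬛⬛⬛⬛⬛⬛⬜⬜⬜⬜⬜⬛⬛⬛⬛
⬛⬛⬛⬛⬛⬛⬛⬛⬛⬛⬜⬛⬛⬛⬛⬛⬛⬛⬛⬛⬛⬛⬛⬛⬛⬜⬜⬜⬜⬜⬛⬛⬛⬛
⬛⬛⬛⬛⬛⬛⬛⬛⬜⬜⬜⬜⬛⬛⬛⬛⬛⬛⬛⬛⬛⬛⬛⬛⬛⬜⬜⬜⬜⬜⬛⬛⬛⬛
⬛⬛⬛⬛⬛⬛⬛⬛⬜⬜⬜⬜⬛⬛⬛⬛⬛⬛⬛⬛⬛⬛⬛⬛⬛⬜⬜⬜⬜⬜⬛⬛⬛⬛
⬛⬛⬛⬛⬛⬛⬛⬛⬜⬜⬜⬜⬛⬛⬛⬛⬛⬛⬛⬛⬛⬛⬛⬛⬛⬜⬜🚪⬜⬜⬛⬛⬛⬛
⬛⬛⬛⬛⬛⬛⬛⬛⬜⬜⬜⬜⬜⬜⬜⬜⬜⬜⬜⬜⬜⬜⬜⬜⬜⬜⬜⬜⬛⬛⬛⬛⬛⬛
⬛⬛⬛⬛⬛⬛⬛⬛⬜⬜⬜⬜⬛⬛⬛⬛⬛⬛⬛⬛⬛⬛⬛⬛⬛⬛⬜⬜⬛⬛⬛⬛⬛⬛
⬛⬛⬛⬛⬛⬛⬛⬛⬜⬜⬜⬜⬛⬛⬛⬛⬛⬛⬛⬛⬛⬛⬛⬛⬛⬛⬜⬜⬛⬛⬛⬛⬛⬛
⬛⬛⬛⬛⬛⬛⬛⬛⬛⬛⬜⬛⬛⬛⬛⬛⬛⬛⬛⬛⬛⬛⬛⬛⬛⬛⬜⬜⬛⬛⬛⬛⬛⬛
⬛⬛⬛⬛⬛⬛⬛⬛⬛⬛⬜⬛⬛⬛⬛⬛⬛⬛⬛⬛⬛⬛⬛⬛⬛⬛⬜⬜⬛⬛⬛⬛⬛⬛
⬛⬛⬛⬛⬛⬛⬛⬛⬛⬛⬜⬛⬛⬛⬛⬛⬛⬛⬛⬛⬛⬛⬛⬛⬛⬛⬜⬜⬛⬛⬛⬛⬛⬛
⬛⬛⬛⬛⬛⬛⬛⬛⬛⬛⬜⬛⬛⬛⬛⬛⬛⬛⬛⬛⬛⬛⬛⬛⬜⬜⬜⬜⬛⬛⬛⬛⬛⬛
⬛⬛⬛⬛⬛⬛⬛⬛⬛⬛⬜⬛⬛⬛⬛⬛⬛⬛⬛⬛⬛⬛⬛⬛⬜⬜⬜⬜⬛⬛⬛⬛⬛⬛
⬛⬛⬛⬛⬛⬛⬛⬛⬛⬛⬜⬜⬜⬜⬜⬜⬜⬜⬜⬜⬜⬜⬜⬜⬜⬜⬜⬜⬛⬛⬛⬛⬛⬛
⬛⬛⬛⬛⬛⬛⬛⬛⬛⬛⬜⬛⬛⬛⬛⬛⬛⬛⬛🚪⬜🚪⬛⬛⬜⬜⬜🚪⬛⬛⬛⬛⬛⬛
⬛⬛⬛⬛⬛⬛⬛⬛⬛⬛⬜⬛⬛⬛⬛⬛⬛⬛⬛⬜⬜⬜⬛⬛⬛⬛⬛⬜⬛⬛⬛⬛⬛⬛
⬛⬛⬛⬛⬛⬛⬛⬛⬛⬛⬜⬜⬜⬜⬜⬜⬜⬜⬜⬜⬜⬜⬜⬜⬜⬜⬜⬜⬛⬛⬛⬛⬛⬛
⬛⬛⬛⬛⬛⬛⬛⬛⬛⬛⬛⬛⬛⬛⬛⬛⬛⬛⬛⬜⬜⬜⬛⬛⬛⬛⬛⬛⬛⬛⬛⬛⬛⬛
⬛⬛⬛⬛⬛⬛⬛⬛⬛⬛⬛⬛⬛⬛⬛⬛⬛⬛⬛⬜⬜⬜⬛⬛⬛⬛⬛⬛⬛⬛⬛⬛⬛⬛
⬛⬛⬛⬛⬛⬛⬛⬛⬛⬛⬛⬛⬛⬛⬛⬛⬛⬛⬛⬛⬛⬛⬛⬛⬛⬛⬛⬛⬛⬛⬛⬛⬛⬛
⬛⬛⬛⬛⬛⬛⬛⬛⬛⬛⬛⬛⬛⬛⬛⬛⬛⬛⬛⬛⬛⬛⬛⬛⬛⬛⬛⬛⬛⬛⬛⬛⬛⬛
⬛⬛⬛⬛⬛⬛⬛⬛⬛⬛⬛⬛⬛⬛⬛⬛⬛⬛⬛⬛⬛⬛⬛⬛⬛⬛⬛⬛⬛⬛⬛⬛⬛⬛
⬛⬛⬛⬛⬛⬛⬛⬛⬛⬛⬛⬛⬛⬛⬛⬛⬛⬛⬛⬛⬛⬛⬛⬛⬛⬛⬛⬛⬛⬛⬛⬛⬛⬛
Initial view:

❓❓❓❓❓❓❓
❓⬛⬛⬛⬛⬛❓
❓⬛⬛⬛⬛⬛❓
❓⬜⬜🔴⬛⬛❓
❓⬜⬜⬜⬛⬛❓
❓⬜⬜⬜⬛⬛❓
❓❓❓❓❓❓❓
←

❓❓❓❓❓❓❓
❓⬛⬛⬛⬛⬛⬛
❓⬛⬛⬛⬛⬛⬛
❓⬜⬜🔴⬜⬛⬛
❓⬜⬜⬜⬜⬛⬛
❓⬜⬜⬜⬜⬛⬛
❓❓❓❓❓❓❓

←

❓❓❓❓❓❓❓
❓⬛⬛⬛⬛⬛⬛
❓⬛⬛⬛⬛⬛⬛
❓⬛⬜🔴⬜⬜⬛
❓⬛⬜⬜⬜⬜⬛
❓⬛⬜⬜⬜⬜⬛
❓❓❓❓❓❓❓

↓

❓⬛⬛⬛⬛⬛⬛
❓⬛⬛⬛⬛⬛⬛
❓⬛⬜⬜⬜⬜⬛
❓⬛⬜🔴⬜⬜⬛
❓⬛⬜⬜⬜⬜⬛
❓⬛⬛⬛⬜⬛❓
❓❓❓❓❓❓❓

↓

❓⬛⬛⬛⬛⬛⬛
❓⬛⬜⬜⬜⬜⬛
❓⬛⬜⬜⬜⬜⬛
❓⬛⬜🔴⬜⬜⬛
❓⬛⬛⬛⬜⬛❓
❓⬛⬜⬜⬜⬜❓
❓❓❓❓❓❓❓

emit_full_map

⬛⬛⬛⬛⬛⬛⬛
⬛⬛⬛⬛⬛⬛⬛
⬛⬜⬜⬜⬜⬛⬛
⬛⬜⬜⬜⬜⬛⬛
⬛⬜🔴⬜⬜⬛⬛
⬛⬛⬛⬜⬛❓❓
⬛⬜⬜⬜⬜❓❓

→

⬛⬛⬛⬛⬛⬛⬛
⬛⬜⬜⬜⬜⬛⬛
⬛⬜⬜⬜⬜⬛⬛
⬛⬜⬜🔴⬜⬛⬛
⬛⬛⬛⬜⬛⬛❓
⬛⬜⬜⬜⬜⬛❓
❓❓❓❓❓❓❓

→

⬛⬛⬛⬛⬛⬛❓
⬜⬜⬜⬜⬛⬛❓
⬜⬜⬜⬜⬛⬛❓
⬜⬜⬜🔴⬛⬛❓
⬛⬛⬜⬛⬛⬛❓
⬜⬜⬜⬜⬛⬛❓
❓❓❓❓❓❓❓

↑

⬛⬛⬛⬛⬛⬛❓
⬛⬛⬛⬛⬛⬛❓
⬜⬜⬜⬜⬛⬛❓
⬜⬜⬜🔴⬛⬛❓
⬜⬜⬜⬜⬛⬛❓
⬛⬛⬜⬛⬛⬛❓
⬜⬜⬜⬜⬛⬛❓

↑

❓❓❓❓❓❓❓
⬛⬛⬛⬛⬛⬛❓
⬛⬛⬛⬛⬛⬛❓
⬜⬜⬜🔴⬛⬛❓
⬜⬜⬜⬜⬛⬛❓
⬜⬜⬜⬜⬛⬛❓
⬛⬛⬜⬛⬛⬛❓

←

❓❓❓❓❓❓❓
⬛⬛⬛⬛⬛⬛⬛
⬛⬛⬛⬛⬛⬛⬛
⬛⬜⬜🔴⬜⬛⬛
⬛⬜⬜⬜⬜⬛⬛
⬛⬜⬜⬜⬜⬛⬛
⬛⬛⬛⬜⬛⬛⬛

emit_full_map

⬛⬛⬛⬛⬛⬛⬛
⬛⬛⬛⬛⬛⬛⬛
⬛⬜⬜🔴⬜⬛⬛
⬛⬜⬜⬜⬜⬛⬛
⬛⬜⬜⬜⬜⬛⬛
⬛⬛⬛⬜⬛⬛⬛
⬛⬜⬜⬜⬜⬛⬛

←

❓❓❓❓❓❓❓
❓⬛⬛⬛⬛⬛⬛
❓⬛⬛⬛⬛⬛⬛
❓⬛⬜🔴⬜⬜⬛
❓⬛⬜⬜⬜⬜⬛
❓⬛⬜⬜⬜⬜⬛
❓⬛⬛⬛⬜⬛⬛

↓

❓⬛⬛⬛⬛⬛⬛
❓⬛⬛⬛⬛⬛⬛
❓⬛⬜⬜⬜⬜⬛
❓⬛⬜🔴⬜⬜⬛
❓⬛⬜⬜⬜⬜⬛
❓⬛⬛⬛⬜⬛⬛
❓⬛⬜⬜⬜⬜⬛

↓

❓⬛⬛⬛⬛⬛⬛
❓⬛⬜⬜⬜⬜⬛
❓⬛⬜⬜⬜⬜⬛
❓⬛⬜🔴⬜⬜⬛
❓⬛⬛⬛⬜⬛⬛
❓⬛⬜⬜⬜⬜⬛
❓❓❓❓❓❓❓

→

⬛⬛⬛⬛⬛⬛⬛
⬛⬜⬜⬜⬜⬛⬛
⬛⬜⬜⬜⬜⬛⬛
⬛⬜⬜🔴⬜⬛⬛
⬛⬛⬛⬜⬛⬛⬛
⬛⬜⬜⬜⬜⬛⬛
❓❓❓❓❓❓❓

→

⬛⬛⬛⬛⬛⬛❓
⬜⬜⬜⬜⬛⬛❓
⬜⬜⬜⬜⬛⬛❓
⬜⬜⬜🔴⬛⬛❓
⬛⬛⬜⬛⬛⬛❓
⬜⬜⬜⬜⬛⬛❓
❓❓❓❓❓❓❓

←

⬛⬛⬛⬛⬛⬛⬛
⬛⬜⬜⬜⬜⬛⬛
⬛⬜⬜⬜⬜⬛⬛
⬛⬜⬜🔴⬜⬛⬛
⬛⬛⬛⬜⬛⬛⬛
⬛⬜⬜⬜⬜⬛⬛
❓❓❓❓❓❓❓

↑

⬛⬛⬛⬛⬛⬛⬛
⬛⬛⬛⬛⬛⬛⬛
⬛⬜⬜⬜⬜⬛⬛
⬛⬜⬜🔴⬜⬛⬛
⬛⬜⬜⬜⬜⬛⬛
⬛⬛⬛⬜⬛⬛⬛
⬛⬜⬜⬜⬜⬛⬛

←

❓⬛⬛⬛⬛⬛⬛
❓⬛⬛⬛⬛⬛⬛
❓⬛⬜⬜⬜⬜⬛
❓⬛⬜🔴⬜⬜⬛
❓⬛⬜⬜⬜⬜⬛
❓⬛⬛⬛⬜⬛⬛
❓⬛⬜⬜⬜⬜⬛

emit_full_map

⬛⬛⬛⬛⬛⬛⬛
⬛⬛⬛⬛⬛⬛⬛
⬛⬜⬜⬜⬜⬛⬛
⬛⬜🔴⬜⬜⬛⬛
⬛⬜⬜⬜⬜⬛⬛
⬛⬛⬛⬜⬛⬛⬛
⬛⬜⬜⬜⬜⬛⬛

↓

❓⬛⬛⬛⬛⬛⬛
❓⬛⬜⬜⬜⬜⬛
❓⬛⬜⬜⬜⬜⬛
❓⬛⬜🔴⬜⬜⬛
❓⬛⬛⬛⬜⬛⬛
❓⬛⬜⬜⬜⬜⬛
❓❓❓❓❓❓❓


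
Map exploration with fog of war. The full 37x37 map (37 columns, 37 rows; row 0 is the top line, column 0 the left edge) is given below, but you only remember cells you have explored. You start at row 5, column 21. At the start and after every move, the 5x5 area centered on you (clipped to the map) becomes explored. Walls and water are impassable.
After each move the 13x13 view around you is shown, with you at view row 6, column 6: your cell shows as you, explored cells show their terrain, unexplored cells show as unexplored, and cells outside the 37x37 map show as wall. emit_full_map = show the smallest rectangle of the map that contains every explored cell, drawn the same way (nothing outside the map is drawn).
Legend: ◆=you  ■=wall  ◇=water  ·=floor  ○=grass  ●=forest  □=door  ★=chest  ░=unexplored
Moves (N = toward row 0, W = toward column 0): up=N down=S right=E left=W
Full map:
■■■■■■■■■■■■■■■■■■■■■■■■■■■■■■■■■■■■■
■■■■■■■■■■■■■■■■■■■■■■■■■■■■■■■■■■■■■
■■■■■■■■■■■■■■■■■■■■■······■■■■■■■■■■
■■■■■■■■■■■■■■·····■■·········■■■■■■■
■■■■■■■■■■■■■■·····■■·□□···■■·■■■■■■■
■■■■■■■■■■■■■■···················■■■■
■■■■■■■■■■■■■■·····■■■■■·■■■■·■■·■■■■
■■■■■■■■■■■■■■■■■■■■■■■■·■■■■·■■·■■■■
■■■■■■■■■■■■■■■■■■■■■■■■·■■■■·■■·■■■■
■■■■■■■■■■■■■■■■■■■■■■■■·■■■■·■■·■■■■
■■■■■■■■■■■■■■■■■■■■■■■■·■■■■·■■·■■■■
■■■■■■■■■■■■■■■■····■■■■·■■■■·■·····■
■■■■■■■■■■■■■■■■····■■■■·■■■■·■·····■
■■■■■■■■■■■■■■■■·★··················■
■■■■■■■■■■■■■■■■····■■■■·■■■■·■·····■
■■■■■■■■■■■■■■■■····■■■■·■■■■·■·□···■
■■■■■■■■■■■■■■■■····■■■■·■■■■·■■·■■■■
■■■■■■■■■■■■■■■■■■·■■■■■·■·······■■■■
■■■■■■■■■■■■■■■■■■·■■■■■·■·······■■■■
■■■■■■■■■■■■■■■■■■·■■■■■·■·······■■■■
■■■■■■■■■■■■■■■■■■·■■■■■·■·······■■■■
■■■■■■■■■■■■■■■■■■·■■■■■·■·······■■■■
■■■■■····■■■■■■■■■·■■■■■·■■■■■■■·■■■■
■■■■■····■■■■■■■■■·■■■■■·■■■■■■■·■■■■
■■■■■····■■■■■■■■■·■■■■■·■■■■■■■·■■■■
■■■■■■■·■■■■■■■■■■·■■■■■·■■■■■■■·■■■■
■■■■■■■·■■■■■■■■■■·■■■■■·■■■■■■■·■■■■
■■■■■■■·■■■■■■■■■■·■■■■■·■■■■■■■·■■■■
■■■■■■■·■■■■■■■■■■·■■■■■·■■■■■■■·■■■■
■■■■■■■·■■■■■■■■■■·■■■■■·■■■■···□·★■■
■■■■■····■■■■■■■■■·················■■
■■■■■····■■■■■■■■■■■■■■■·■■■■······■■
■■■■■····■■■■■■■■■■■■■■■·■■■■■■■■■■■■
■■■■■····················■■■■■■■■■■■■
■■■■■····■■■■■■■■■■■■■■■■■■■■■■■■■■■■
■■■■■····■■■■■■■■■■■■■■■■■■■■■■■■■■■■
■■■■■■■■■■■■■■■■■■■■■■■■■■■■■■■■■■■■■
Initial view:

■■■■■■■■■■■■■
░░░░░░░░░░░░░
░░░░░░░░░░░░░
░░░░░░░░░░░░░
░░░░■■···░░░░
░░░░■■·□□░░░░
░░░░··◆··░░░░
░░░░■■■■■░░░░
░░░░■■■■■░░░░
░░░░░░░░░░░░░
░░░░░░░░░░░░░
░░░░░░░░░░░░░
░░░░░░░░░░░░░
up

■■■■■■■■■■■■■
■■■■■■■■■■■■■
░░░░░░░░░░░░░
░░░░░░░░░░░░░
░░░░■■···░░░░
░░░░■■···░░░░
░░░░■■◆□□░░░░
░░░░·····░░░░
░░░░■■■■■░░░░
░░░░■■■■■░░░░
░░░░░░░░░░░░░
░░░░░░░░░░░░░
░░░░░░░░░░░░░

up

■■■■■■■■■■■■■
■■■■■■■■■■■■■
■■■■■■■■■■■■■
░░░░░░░░░░░░░
░░░░■■■■■░░░░
░░░░■■···░░░░
░░░░■■◆··░░░░
░░░░■■·□□░░░░
░░░░·····░░░░
░░░░■■■■■░░░░
░░░░■■■■■░░░░
░░░░░░░░░░░░░
░░░░░░░░░░░░░

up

■■■■■■■■■■■■■
■■■■■■■■■■■■■
■■■■■■■■■■■■■
■■■■■■■■■■■■■
░░░░■■■■■░░░░
░░░░■■■■■░░░░
░░░░■■◆··░░░░
░░░░■■···░░░░
░░░░■■·□□░░░░
░░░░·····░░░░
░░░░■■■■■░░░░
░░░░■■■■■░░░░
░░░░░░░░░░░░░

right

■■■■■■■■■■■■■
■■■■■■■■■■■■■
■■■■■■■■■■■■■
■■■■■■■■■■■■■
░░░■■■■■■░░░░
░░░■■■■■■░░░░
░░░■■·◆··░░░░
░░░■■····░░░░
░░░■■·□□·░░░░
░░░·····░░░░░
░░░■■■■■░░░░░
░░░■■■■■░░░░░
░░░░░░░░░░░░░

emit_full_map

■■■■■■
■■■■■■
■■·◆··
■■····
■■·□□·
·····░
■■■■■░
■■■■■░

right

■■■■■■■■■■■■■
■■■■■■■■■■■■■
■■■■■■■■■■■■■
■■■■■■■■■■■■■
░░■■■■■■■░░░░
░░■■■■■■■░░░░
░░■■··◆··░░░░
░░■■·····░░░░
░░■■·□□··░░░░
░░·····░░░░░░
░░■■■■■░░░░░░
░░■■■■■░░░░░░
░░░░░░░░░░░░░

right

■■■■■■■■■■■■■
■■■■■■■■■■■■■
■■■■■■■■■■■■■
■■■■■■■■■■■■■
░■■■■■■■■░░░░
░■■■■■■■■░░░░
░■■···◆··░░░░
░■■······░░░░
░■■·□□···░░░░
░·····░░░░░░░
░■■■■■░░░░░░░
░■■■■■░░░░░░░
░░░░░░░░░░░░░

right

■■■■■■■■■■■■■
■■■■■■■■■■■■■
■■■■■■■■■■■■■
■■■■■■■■■■■■■
■■■■■■■■■░░░░
■■■■■■■■■░░░░
■■····◆·■░░░░
■■·······░░░░
■■·□□···■░░░░
·····░░░░░░░░
■■■■■░░░░░░░░
■■■■■░░░░░░░░
░░░░░░░░░░░░░

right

■■■■■■■■■■■■■
■■■■■■■■■■■■■
■■■■■■■■■■■■■
■■■■■■■■■■■■■
■■■■■■■■■░░░░
■■■■■■■■■░░░░
■·····◆■■░░░░
■········░░░░
■·□□···■■░░░░
····░░░░░░░░░
■■■■░░░░░░░░░
■■■■░░░░░░░░░
░░░░░░░░░░░░░

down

■■■■■■■■■■■■■
■■■■■■■■■■■■■
■■■■■■■■■■■■■
■■■■■■■■■░░░░
■■■■■■■■■░░░░
■······■■░░░░
■·····◆··░░░░
■·□□···■■░░░░
·········░░░░
■■■■░░░░░░░░░
■■■■░░░░░░░░░
░░░░░░░░░░░░░
░░░░░░░░░░░░░

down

■■■■■■■■■■■■■
■■■■■■■■■■■■■
■■■■■■■■■░░░░
■■■■■■■■■░░░░
■······■■░░░░
■········░░░░
■·□□··◆■■░░░░
·········░░░░
■■■■·■■■■░░░░
■■■■░░░░░░░░░
░░░░░░░░░░░░░
░░░░░░░░░░░░░
░░░░░░░░░░░░░

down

■■■■■■■■■■■■■
■■■■■■■■■░░░░
■■■■■■■■■░░░░
■······■■░░░░
■········░░░░
■·□□···■■░░░░
······◆··░░░░
■■■■·■■■■░░░░
■■■■·■■■■░░░░
░░░░░░░░░░░░░
░░░░░░░░░░░░░
░░░░░░░░░░░░░
░░░░░░░░░░░░░

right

■■■■■■■■■■■■■
■■■■■■■■░░░░░
■■■■■■■■░░░░░
······■■░░░░░
·········░░░░
·□□···■■·░░░░
······◆··░░░░
■■■·■■■■·░░░░
■■■·■■■■·░░░░
░░░░░░░░░░░░░
░░░░░░░░░░░░░
░░░░░░░░░░░░░
░░░░░░░░░░░░░

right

■■■■■■■■■■■■■
■■■■■■■░░░░░░
■■■■■■■░░░░░░
·····■■░░░░░░
········■░░░░
□□···■■·■░░░░
······◆··░░░░
■■·■■■■·■░░░░
■■·■■■■·■░░░░
░░░░░░░░░░░░░
░░░░░░░░░░░░░
░░░░░░░░░░░░░
░░░░░░░░░░░░░

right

■■■■■■■■■■■■■
■■■■■■░░░░░░░
■■■■■■░░░░░░░
····■■░░░░░░░
·······■■░░░░
□···■■·■■░░░░
······◆··░░░░
■·■■■■·■■░░░░
■·■■■■·■■░░░░
░░░░░░░░░░░░░
░░░░░░░░░░░░░
░░░░░░░░░░░░░
░░░░░░░░░░░░░

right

■■■■■■■■■■■■■
■■■■■░░░░░░░░
■■■■■░░░░░░░░
···■■░░░░░░░░
······■■■░░░░
···■■·■■■░░░░
······◆··░░░░
·■■■■·■■·░░░░
·■■■■·■■·░░░░
░░░░░░░░░░░░░
░░░░░░░░░░░░░
░░░░░░░░░░░░░
░░░░░░░░░░░░░

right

■■■■■■■■■■■■■
■■■■░░░░░░░░■
■■■■░░░░░░░░■
··■■░░░░░░░░■
·····■■■■░░░■
··■■·■■■■░░░■
······◆·■░░░■
■■■■·■■·■░░░■
■■■■·■■·■░░░■
░░░░░░░░░░░░■
░░░░░░░░░░░░■
░░░░░░░░░░░░■
░░░░░░░░░░░░■

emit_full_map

■■■■■■■■■■░░░░░
■■■■■■■■■■░░░░░
■■······■■░░░░░
■■·········■■■■
■■·□□···■■·■■■■
············◆·■
■■■■■·■■■■·■■·■
■■■■■·■■■■·■■·■

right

■■■■■■■■■■■■■
■■■░░░░░░░░■■
■■■░░░░░░░░■■
·■■░░░░░░░░■■
····■■■■■░░■■
·■■·■■■■■░░■■
······◆■■░░■■
■■■·■■·■■░░■■
■■■·■■·■■░░■■
░░░░░░░░░░░■■
░░░░░░░░░░░■■
░░░░░░░░░░░■■
░░░░░░░░░░░■■

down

■■■░░░░░░░░■■
■■■░░░░░░░░■■
·■■░░░░░░░░■■
····■■■■■░░■■
·■■·■■■■■░░■■
·······■■░░■■
■■■·■■◆■■░░■■
■■■·■■·■■░░■■
░░░░■■·■■░░■■
░░░░░░░░░░░■■
░░░░░░░░░░░■■
░░░░░░░░░░░■■
░░░░░░░░░░░■■

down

■■■░░░░░░░░■■
·■■░░░░░░░░■■
····■■■■■░░■■
·■■·■■■■■░░■■
·······■■░░■■
■■■·■■·■■░░■■
■■■·■■◆■■░░■■
░░░░■■·■■░░■■
░░░░■■·■■░░■■
░░░░░░░░░░░■■
░░░░░░░░░░░■■
░░░░░░░░░░░■■
░░░░░░░░░░░■■

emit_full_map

■■■■■■■■■■░░░░░░
■■■■■■■■■■░░░░░░
■■······■■░░░░░░
■■·········■■■■■
■■·□□···■■·■■■■■
··············■■
■■■■■·■■■■·■■·■■
■■■■■·■■■■·■■◆■■
░░░░░░░░░░░■■·■■
░░░░░░░░░░░■■·■■
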